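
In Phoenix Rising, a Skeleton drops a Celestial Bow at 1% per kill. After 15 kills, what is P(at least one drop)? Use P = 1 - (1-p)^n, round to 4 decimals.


P(at least one) = 1 - P(none) = 1 - (1-p)^n
p = 1/100 = 0.01
1 - p = 0.99
(1 - p)^15 = 0.99^15 = 0.860058
P(at least one) = 1 - 0.860058 = 0.1399

0.1399


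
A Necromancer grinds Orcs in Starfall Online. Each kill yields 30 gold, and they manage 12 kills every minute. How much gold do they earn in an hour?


Gold per minute = 30 * 12 = 360
Gold per hour = 360 * 60 = 21600

21600 gold/hour


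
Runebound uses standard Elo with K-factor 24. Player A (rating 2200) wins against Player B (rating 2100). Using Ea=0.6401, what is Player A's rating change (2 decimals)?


Elo update: delta = K * (S - Ea), where S = 1 (wins)
S - Ea = 1 - 0.6401 = 0.3599
Rating change = 24 * 0.3599
= 8.64

8.64 rating points


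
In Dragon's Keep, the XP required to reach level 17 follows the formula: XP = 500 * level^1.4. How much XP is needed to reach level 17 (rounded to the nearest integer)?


XP = 500 * level^1.4
Substitute level = 17:
XP = 500 * 17^1.4
= 500 * 52.7993
= 26400

26400 XP


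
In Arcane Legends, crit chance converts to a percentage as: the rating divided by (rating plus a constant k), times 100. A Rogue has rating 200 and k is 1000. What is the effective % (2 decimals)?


effective% = rating / (rating + k) * 100
= 200 / (200 + 1000) * 100
= 200 / 1200 * 100
= 0.166667 * 100
= 16.67%

16.67%


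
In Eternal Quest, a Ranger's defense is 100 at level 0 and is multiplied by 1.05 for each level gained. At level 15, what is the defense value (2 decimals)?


value = base * growth^level
= 100 * 1.05^15
= 100 * 2.078928
= 207.89

207.89 defense


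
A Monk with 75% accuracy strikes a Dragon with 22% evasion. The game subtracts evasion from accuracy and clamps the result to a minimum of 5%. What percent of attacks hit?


accuracy - evasion = 75 - 22 = 53
Apply floor: max(53, 5) = 53
Hit chance = 53%

53%


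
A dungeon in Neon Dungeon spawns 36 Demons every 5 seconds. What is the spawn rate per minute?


Spawns per minute = count * (60 / interval)
= 36 * (60 / 5)
= 36 * 12.0
= 432.0

432.0 per minute


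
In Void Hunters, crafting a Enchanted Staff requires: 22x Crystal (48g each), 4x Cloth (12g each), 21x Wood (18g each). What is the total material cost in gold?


Cost breakdown:
  Crystal: 22 * 48 = 1056
  Cloth: 4 * 12 = 48
  Wood: 21 * 18 = 378
Total = 1056 + 48 + 378 = 1482

1482 gold


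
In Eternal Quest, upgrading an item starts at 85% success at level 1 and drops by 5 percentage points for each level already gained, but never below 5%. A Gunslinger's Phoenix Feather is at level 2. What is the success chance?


raw_rate = 85 - 5 * (2 - 1)
= 85 - 5 * 1
= 85 - 5
= 80
Apply floor: max(80, 5) = 80%

80%


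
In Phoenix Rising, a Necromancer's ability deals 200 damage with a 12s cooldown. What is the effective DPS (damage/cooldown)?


DPS = damage / cooldown
= 200 / 12
= 16.67

16.67 DPS


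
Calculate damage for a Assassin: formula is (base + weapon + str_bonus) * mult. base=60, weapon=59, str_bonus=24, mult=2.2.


Sum base + weapon + str = 60 + 59 + 24 = 143
Multiply by 2.2:
143 * 2.2 = 314.6

314.6 damage


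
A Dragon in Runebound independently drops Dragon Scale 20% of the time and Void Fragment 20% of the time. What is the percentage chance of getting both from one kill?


For independent events, P(both) = P(A) * P(B)
= 20% * 20%
= 400 / 100 %
= 4.0%

4.0%


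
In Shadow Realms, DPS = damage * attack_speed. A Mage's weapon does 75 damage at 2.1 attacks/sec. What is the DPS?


DPS = damage * attack_speed
= 75 * 2.1
= 157.5

157.5 DPS


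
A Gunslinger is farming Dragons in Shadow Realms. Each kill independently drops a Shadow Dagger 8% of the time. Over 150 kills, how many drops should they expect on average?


Expected drops = kills * (drop_rate / 100)
= 150 * (8 / 100)
= 150 * 0.08
= 12.0

12.0 drops


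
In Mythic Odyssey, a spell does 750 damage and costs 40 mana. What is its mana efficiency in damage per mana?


Efficiency = damage / mana
= 750 / 40
= 18.75

18.75 dmg/mana


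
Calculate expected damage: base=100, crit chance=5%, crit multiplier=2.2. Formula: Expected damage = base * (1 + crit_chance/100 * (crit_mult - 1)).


E[dmg] = base * (1 + crit_chance * (crit_mult - 1))
cc as decimal = 5/100 = 0.05
cm - 1 = 2.2 - 1 = 1.2
Bonus factor = 0.05 * 1.2 = 0.06
Total multiplier = 1 + 0.06 = 1.06
Expected damage = 100 * 1.06 = 106.00

106.00 damage


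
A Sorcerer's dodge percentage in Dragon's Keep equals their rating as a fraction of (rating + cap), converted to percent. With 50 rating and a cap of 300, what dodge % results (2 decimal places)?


dodge% = 50 / (50 + 300) * 100
= 50 / 350 * 100
= 0.142857 * 100
= 14.29%

14.29%


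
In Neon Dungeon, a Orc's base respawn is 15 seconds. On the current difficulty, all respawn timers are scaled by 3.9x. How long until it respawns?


Respawn time = base * multiplier
= 15 * 3.9
= 58.5 seconds

58.5 seconds


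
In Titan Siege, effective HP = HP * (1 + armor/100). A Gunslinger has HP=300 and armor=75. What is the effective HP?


EHP = 300 * (1 + 75/100)
= 300 * (1 + 0.75)
= 300 * 1.75
= 525.0

525.0 EHP


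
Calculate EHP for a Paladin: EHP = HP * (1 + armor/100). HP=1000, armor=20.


EHP = 1000 * (1 + 20/100)
= 1000 * (1 + 0.2)
= 1000 * 1.2
= 1200.0

1200.0 EHP


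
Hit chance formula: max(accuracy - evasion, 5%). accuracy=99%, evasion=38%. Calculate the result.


accuracy - evasion = 99 - 38 = 61
Apply floor: max(61, 5) = 61
Hit chance = 61%

61%


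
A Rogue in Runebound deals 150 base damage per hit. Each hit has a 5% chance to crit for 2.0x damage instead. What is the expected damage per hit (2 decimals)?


E[dmg] = base * (1 + crit_chance * (crit_mult - 1))
cc as decimal = 5/100 = 0.05
cm - 1 = 2.0 - 1 = 1.0
Bonus factor = 0.05 * 1.0 = 0.05
Total multiplier = 1 + 0.05 = 1.05
Expected damage = 150 * 1.05 = 157.50

157.50 damage


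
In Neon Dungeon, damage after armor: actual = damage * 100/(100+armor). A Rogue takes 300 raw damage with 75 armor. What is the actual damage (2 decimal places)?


actual = 300 * 100 / (100 + 75)
= 300 * 100 / 175
= 30000 / 175
= 171.43

171.43 damage


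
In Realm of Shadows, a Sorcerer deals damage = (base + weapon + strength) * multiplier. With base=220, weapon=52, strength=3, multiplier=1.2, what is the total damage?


Sum base + weapon + str = 220 + 52 + 3 = 275
Multiply by 1.2:
275 * 1.2 = 330.0

330.0 damage


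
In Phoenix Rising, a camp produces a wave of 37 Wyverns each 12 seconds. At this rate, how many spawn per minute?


Spawns per minute = count * (60 / interval)
= 37 * (60 / 12)
= 37 * 5.0
= 185.0

185.0 per minute


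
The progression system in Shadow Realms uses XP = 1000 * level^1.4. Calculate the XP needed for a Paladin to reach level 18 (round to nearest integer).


XP = 1000 * level^1.4
Substitute level = 18:
XP = 1000 * 18^1.4
= 1000 * 57.1981
= 57198

57198 XP


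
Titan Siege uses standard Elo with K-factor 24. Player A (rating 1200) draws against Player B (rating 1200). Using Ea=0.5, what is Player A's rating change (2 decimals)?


Elo update: delta = K * (S - Ea), where S = 0.5 (draws)
S - Ea = 0.5 - 0.5 = 0.0
Rating change = 24 * 0.0
= 0.00

0.00 rating points


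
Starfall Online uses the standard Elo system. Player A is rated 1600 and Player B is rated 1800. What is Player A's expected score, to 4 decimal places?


Elo expected score: Ea = 1/(1 + 10^((Rb-Ra)/400))
Rb - Ra = 1800 - 1600 = 200
(Rb-Ra)/400 = 200/400 = 0.5
10^0.5 = 3.162278
Ea = 1/(1 + 3.162278) = 1/4.162278 = 0.2403

0.2403


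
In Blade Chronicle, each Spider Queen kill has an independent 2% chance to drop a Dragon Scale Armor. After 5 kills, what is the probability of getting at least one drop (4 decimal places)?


P(at least one) = 1 - P(none) = 1 - (1-p)^n
p = 2/100 = 0.02
1 - p = 0.98
(1 - p)^5 = 0.98^5 = 0.903921
P(at least one) = 1 - 0.903921 = 0.0961

0.0961


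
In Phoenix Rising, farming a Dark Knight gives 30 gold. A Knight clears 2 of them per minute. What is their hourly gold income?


Gold per minute = 30 * 2 = 60
Gold per hour = 60 * 60 = 3600

3600 gold/hour


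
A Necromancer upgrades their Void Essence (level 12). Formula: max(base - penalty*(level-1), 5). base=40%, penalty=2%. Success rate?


raw_rate = 40 - 2 * (12 - 1)
= 40 - 2 * 11
= 40 - 22
= 18
Apply floor: max(18, 5) = 18%

18%


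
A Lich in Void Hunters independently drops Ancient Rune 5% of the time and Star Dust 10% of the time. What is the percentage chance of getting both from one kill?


For independent events, P(both) = P(A) * P(B)
= 5% * 10%
= 50 / 100 %
= 0.5%

0.5%


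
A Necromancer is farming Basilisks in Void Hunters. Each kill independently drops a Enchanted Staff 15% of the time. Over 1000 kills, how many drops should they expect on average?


Expected drops = kills * (drop_rate / 100)
= 1000 * (15 / 100)
= 1000 * 0.15
= 150.0

150.0 drops


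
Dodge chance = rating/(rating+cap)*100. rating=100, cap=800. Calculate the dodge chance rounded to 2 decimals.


dodge% = 100 / (100 + 800) * 100
= 100 / 900 * 100
= 0.111111 * 100
= 11.11%

11.11%


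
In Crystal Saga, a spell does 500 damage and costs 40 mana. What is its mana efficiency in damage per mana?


Efficiency = damage / mana
= 500 / 40
= 12.50

12.50 dmg/mana


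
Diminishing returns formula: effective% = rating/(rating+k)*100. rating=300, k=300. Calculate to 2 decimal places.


effective% = rating / (rating + k) * 100
= 300 / (300 + 300) * 100
= 300 / 600 * 100
= 0.5 * 100
= 50.00%

50.00%


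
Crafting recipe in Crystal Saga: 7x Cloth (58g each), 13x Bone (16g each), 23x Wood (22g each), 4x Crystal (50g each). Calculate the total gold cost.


Cost breakdown:
  Cloth: 7 * 58 = 406
  Bone: 13 * 16 = 208
  Wood: 23 * 22 = 506
  Crystal: 4 * 50 = 200
Total = 406 + 208 + 506 + 200 = 1320

1320 gold


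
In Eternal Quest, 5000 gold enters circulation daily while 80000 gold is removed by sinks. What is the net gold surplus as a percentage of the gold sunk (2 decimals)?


Net gold = 5000 - 80000 = -75000
Inflation rate = net / sunk * 100 = -75000 / 80000 * 100
= -0.9375 * 100
= -93.75%

-93.75%


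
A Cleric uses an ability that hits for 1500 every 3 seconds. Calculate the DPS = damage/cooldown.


DPS = damage / cooldown
= 1500 / 3
= 500.00

500.00 DPS


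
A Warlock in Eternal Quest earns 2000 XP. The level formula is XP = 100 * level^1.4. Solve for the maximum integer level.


XP = 100 * level^1.4, so level = (XP / 100)^(1/1.4)
= (2000 / 100)^(1/1.4)
= 20.0^0.7143
= 8.4978
Floor: level = 8

level 8


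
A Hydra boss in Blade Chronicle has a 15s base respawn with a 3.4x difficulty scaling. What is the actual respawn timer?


Respawn time = base * multiplier
= 15 * 3.4
= 51.0 seconds

51.0 seconds


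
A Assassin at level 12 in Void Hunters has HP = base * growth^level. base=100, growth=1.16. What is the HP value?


value = base * growth^level
= 100 * 1.16^12
= 100 * 5.936027
= 593.60

593.60 HP


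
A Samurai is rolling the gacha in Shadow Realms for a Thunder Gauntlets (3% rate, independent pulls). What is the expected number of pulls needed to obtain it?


Expected pulls for a geometric distribution = 1/p = 100 / rate%
= 100 / 3
= 33.33

33.33 pulls


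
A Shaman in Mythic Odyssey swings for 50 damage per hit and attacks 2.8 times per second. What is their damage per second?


DPS = damage * attack_speed
= 50 * 2.8
= 140.0

140.0 DPS


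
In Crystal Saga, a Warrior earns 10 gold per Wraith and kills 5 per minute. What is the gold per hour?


Gold per minute = 10 * 5 = 50
Gold per hour = 50 * 60 = 3000

3000 gold/hour


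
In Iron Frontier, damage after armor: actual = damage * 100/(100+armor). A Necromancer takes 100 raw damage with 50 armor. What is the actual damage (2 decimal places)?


actual = 100 * 100 / (100 + 50)
= 100 * 100 / 150
= 10000 / 150
= 66.67

66.67 damage


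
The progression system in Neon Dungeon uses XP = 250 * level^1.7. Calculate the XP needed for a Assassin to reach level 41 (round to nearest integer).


XP = 250 * level^1.7
Substitute level = 41:
XP = 250 * 41^1.7
= 250 * 551.7376
= 137934

137934 XP


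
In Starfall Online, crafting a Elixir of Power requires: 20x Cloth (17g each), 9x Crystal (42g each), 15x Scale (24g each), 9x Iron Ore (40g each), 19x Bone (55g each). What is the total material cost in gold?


Cost breakdown:
  Cloth: 20 * 17 = 340
  Crystal: 9 * 42 = 378
  Scale: 15 * 24 = 360
  Iron Ore: 9 * 40 = 360
  Bone: 19 * 55 = 1045
Total = 340 + 378 + 360 + 360 + 1045 = 2483

2483 gold


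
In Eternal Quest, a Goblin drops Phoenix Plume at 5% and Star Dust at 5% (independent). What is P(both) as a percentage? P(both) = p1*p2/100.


For independent events, P(both) = P(A) * P(B)
= 5% * 5%
= 25 / 100 %
= 0.25%

0.25%


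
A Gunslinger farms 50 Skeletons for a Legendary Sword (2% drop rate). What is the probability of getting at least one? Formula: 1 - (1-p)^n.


P(at least one) = 1 - P(none) = 1 - (1-p)^n
p = 2/100 = 0.02
1 - p = 0.98
(1 - p)^50 = 0.98^50 = 0.364170
P(at least one) = 1 - 0.364170 = 0.6358

0.6358


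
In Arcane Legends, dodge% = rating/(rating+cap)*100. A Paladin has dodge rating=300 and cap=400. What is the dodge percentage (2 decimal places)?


dodge% = 300 / (300 + 400) * 100
= 300 / 700 * 100
= 0.428571 * 100
= 42.86%

42.86%


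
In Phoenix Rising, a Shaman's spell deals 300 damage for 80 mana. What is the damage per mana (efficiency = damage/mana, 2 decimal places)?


Efficiency = damage / mana
= 300 / 80
= 3.75

3.75 dmg/mana


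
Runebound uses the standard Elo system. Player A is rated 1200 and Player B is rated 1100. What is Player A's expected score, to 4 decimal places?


Elo expected score: Ea = 1/(1 + 10^((Rb-Ra)/400))
Rb - Ra = 1100 - 1200 = -100
(Rb-Ra)/400 = -100/400 = -0.25
10^-0.25 = 0.562341
Ea = 1/(1 + 0.562341) = 1/1.562341 = 0.6401

0.6401


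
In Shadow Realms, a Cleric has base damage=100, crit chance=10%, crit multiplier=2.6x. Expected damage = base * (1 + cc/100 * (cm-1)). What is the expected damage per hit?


E[dmg] = base * (1 + crit_chance * (crit_mult - 1))
cc as decimal = 10/100 = 0.1
cm - 1 = 2.6 - 1 = 1.6
Bonus factor = 0.1 * 1.6 = 0.16
Total multiplier = 1 + 0.16 = 1.16
Expected damage = 100 * 1.16 = 116.00

116.00 damage


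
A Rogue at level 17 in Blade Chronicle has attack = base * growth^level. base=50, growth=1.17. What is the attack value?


value = base * growth^level
= 50 * 1.17^17
= 50 * 14.426456
= 721.32

721.32 attack


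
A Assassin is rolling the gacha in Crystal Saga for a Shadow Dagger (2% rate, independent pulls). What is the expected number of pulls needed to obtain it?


Expected pulls for a geometric distribution = 1/p = 100 / rate%
= 100 / 2
= 50.0

50.0 pulls


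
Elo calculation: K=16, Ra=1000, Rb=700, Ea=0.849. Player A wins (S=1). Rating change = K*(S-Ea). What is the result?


Elo update: delta = K * (S - Ea), where S = 1 (wins)
S - Ea = 1 - 0.849 = 0.151
Rating change = 16 * 0.151
= 2.42

2.42 rating points


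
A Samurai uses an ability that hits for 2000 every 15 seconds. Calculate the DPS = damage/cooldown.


DPS = damage / cooldown
= 2000 / 15
= 133.33

133.33 DPS


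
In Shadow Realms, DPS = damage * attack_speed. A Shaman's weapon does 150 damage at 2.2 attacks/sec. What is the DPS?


DPS = damage * attack_speed
= 150 * 2.2
= 330.0

330.0 DPS


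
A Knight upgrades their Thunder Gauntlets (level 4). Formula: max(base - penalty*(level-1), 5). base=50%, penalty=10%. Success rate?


raw_rate = 50 - 10 * (4 - 1)
= 50 - 10 * 3
= 50 - 30
= 20
Apply floor: max(20, 5) = 20%

20%


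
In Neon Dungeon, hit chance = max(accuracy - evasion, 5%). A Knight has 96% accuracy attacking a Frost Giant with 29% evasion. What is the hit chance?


accuracy - evasion = 96 - 29 = 67
Apply floor: max(67, 5) = 67
Hit chance = 67%

67%


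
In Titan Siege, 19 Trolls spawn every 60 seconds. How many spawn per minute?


Spawns per minute = count * (60 / interval)
= 19 * (60 / 60)
= 19 * 1.0
= 19.0

19.0 per minute


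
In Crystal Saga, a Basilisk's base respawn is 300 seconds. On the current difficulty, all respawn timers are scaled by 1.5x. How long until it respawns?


Respawn time = base * multiplier
= 300 * 1.5
= 450.0 seconds

450.0 seconds


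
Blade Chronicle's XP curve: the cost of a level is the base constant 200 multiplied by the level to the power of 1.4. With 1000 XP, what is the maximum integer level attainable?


XP = 200 * level^1.4, so level = (XP / 200)^(1/1.4)
= (1000 / 200)^(1/1.4)
= 5.0^0.7143
= 3.1569
Floor: level = 3

level 3


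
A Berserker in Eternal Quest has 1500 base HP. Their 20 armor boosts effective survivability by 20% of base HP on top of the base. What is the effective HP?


EHP = 1500 * (1 + 20/100)
= 1500 * (1 + 0.2)
= 1500 * 1.2
= 1800.0

1800.0 EHP


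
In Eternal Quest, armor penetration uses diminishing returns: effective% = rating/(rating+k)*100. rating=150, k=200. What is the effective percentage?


effective% = rating / (rating + k) * 100
= 150 / (150 + 200) * 100
= 150 / 350 * 100
= 0.428571 * 100
= 42.86%

42.86%


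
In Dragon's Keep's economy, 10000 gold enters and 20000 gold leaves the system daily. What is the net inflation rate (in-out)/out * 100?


Net gold = 10000 - 20000 = -10000
Inflation rate = net / sunk * 100 = -10000 / 20000 * 100
= -0.5 * 100
= -50.00%

-50.00%


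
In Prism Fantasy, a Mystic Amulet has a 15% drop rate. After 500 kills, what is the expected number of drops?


Expected drops = kills * (drop_rate / 100)
= 500 * (15 / 100)
= 500 * 0.15
= 75.0

75.0 drops


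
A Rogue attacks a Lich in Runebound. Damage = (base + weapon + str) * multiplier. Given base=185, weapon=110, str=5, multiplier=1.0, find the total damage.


Sum base + weapon + str = 185 + 110 + 5 = 300
Multiply by 1.0:
300 * 1.0 = 300.0

300.0 damage


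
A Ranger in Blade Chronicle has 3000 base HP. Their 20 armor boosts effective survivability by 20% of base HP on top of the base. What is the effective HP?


EHP = 3000 * (1 + 20/100)
= 3000 * (1 + 0.2)
= 3000 * 1.2
= 3600.0

3600.0 EHP


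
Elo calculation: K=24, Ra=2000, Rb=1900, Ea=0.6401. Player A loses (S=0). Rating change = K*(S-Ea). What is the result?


Elo update: delta = K * (S - Ea), where S = 0 (loses)
S - Ea = 0 - 0.6401 = -0.6401
Rating change = 24 * -0.6401
= -15.36

-15.36 rating points


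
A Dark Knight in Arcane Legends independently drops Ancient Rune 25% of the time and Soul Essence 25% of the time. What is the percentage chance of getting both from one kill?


For independent events, P(both) = P(A) * P(B)
= 25% * 25%
= 625 / 100 %
= 6.25%

6.25%


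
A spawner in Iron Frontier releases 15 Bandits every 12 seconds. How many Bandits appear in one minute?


Spawns per minute = count * (60 / interval)
= 15 * (60 / 12)
= 15 * 5.0
= 75.0

75.0 per minute


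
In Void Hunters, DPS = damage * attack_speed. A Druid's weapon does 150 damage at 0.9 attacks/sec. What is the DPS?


DPS = damage * attack_speed
= 150 * 0.9
= 135.0

135.0 DPS


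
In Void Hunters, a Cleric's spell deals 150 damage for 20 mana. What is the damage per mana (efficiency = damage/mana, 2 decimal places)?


Efficiency = damage / mana
= 150 / 20
= 7.50

7.50 dmg/mana


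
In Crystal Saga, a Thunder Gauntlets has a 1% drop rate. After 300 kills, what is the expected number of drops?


Expected drops = kills * (drop_rate / 100)
= 300 * (1 / 100)
= 300 * 0.01
= 3.0

3.0 drops


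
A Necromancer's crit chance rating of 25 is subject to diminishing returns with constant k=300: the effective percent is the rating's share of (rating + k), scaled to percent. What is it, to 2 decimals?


effective% = rating / (rating + k) * 100
= 25 / (25 + 300) * 100
= 25 / 325 * 100
= 0.076923 * 100
= 7.69%

7.69%


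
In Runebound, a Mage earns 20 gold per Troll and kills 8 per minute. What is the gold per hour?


Gold per minute = 20 * 8 = 160
Gold per hour = 160 * 60 = 9600

9600 gold/hour


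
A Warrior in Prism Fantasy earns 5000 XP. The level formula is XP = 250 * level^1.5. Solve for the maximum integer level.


XP = 250 * level^1.5, so level = (XP / 250)^(1/1.5)
= (5000 / 250)^(1/1.5)
= 20.0^0.6667
= 7.3681
Floor: level = 7

level 7


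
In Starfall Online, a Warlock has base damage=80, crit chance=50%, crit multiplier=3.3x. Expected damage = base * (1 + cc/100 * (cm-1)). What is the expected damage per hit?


E[dmg] = base * (1 + crit_chance * (crit_mult - 1))
cc as decimal = 50/100 = 0.5
cm - 1 = 3.3 - 1 = 2.3
Bonus factor = 0.5 * 2.3 = 1.15
Total multiplier = 1 + 1.15 = 2.15
Expected damage = 80 * 2.15 = 172.00

172.00 damage


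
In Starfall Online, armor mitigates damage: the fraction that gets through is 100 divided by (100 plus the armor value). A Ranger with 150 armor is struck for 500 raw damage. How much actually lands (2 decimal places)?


actual = 500 * 100 / (100 + 150)
= 500 * 100 / 250
= 50000 / 250
= 200.00

200.00 damage


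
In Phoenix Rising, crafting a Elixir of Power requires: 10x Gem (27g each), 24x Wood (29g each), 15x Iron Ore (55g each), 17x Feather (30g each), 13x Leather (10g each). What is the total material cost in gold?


Cost breakdown:
  Gem: 10 * 27 = 270
  Wood: 24 * 29 = 696
  Iron Ore: 15 * 55 = 825
  Feather: 17 * 30 = 510
  Leather: 13 * 10 = 130
Total = 270 + 696 + 825 + 510 + 130 = 2431

2431 gold


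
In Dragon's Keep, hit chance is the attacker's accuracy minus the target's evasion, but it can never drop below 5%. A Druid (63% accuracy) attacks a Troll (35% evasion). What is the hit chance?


accuracy - evasion = 63 - 35 = 28
Apply floor: max(28, 5) = 28
Hit chance = 28%

28%


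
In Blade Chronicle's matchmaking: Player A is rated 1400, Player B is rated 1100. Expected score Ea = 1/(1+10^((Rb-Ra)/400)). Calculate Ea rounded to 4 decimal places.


Elo expected score: Ea = 1/(1 + 10^((Rb-Ra)/400))
Rb - Ra = 1100 - 1400 = -300
(Rb-Ra)/400 = -300/400 = -0.75
10^-0.75 = 0.177828
Ea = 1/(1 + 0.177828) = 1/1.177828 = 0.8490

0.8490


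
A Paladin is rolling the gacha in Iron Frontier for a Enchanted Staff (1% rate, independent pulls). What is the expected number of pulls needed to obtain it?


Expected pulls for a geometric distribution = 1/p = 100 / rate%
= 100 / 1
= 100.0

100.0 pulls


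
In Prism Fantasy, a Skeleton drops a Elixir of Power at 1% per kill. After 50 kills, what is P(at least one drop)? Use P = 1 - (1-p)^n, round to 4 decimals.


P(at least one) = 1 - P(none) = 1 - (1-p)^n
p = 1/100 = 0.01
1 - p = 0.99
(1 - p)^50 = 0.99^50 = 0.605006
P(at least one) = 1 - 0.605006 = 0.3950

0.3950


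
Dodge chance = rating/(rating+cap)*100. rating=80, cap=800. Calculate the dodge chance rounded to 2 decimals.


dodge% = 80 / (80 + 800) * 100
= 80 / 880 * 100
= 0.090909 * 100
= 9.09%

9.09%


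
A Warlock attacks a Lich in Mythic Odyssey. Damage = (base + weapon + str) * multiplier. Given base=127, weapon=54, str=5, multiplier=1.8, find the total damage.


Sum base + weapon + str = 127 + 54 + 5 = 186
Multiply by 1.8:
186 * 1.8 = 334.8

334.8 damage


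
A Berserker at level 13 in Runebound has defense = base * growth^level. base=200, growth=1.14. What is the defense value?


value = base * growth^level
= 200 * 1.14^13
= 200 * 5.492411
= 1098.48

1098.48 defense


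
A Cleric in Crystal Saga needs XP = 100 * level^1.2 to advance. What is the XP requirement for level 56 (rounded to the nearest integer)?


XP = 100 * level^1.2
Substitute level = 56:
XP = 100 * 56^1.2
= 100 * 125.2638
= 12526

12526 XP


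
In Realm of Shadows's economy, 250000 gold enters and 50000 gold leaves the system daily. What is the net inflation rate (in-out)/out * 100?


Net gold = 250000 - 50000 = 200000
Inflation rate = net / sunk * 100 = 200000 / 50000 * 100
= 4.0 * 100
= 400.00%

400.00%


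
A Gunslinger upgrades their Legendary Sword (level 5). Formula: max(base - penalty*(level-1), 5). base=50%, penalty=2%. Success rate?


raw_rate = 50 - 2 * (5 - 1)
= 50 - 2 * 4
= 50 - 8
= 42
Apply floor: max(42, 5) = 42%

42%


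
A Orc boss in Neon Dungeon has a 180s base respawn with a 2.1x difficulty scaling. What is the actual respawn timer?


Respawn time = base * multiplier
= 180 * 2.1
= 378.0 seconds

378.0 seconds


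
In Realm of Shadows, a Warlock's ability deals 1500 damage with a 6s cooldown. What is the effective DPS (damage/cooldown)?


DPS = damage / cooldown
= 1500 / 6
= 250.00

250.00 DPS


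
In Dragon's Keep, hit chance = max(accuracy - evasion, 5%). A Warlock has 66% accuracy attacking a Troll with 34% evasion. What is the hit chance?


accuracy - evasion = 66 - 34 = 32
Apply floor: max(32, 5) = 32
Hit chance = 32%

32%


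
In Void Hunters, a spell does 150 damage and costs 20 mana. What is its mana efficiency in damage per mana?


Efficiency = damage / mana
= 150 / 20
= 7.50

7.50 dmg/mana


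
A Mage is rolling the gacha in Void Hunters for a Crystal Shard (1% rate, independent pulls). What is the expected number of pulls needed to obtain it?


Expected pulls for a geometric distribution = 1/p = 100 / rate%
= 100 / 1
= 100.0

100.0 pulls


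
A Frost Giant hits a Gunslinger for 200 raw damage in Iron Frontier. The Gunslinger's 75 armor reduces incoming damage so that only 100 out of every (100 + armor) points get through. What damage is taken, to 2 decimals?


actual = 200 * 100 / (100 + 75)
= 200 * 100 / 175
= 20000 / 175
= 114.29

114.29 damage


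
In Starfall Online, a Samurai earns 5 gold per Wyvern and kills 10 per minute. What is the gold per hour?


Gold per minute = 5 * 10 = 50
Gold per hour = 50 * 60 = 3000

3000 gold/hour


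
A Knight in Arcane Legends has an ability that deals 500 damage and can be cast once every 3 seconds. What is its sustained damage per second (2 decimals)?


DPS = damage / cooldown
= 500 / 3
= 166.67

166.67 DPS


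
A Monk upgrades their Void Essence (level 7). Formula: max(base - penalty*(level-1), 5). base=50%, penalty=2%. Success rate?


raw_rate = 50 - 2 * (7 - 1)
= 50 - 2 * 6
= 50 - 12
= 38
Apply floor: max(38, 5) = 38%

38%


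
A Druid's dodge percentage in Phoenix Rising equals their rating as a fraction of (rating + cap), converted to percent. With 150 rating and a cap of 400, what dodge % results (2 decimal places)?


dodge% = 150 / (150 + 400) * 100
= 150 / 550 * 100
= 0.272727 * 100
= 27.27%

27.27%


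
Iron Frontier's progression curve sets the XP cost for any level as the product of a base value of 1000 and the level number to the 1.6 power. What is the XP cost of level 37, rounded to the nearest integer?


XP = 1000 * level^1.6
Substitute level = 37:
XP = 1000 * 37^1.6
= 1000 * 322.9407
= 322941

322941 XP


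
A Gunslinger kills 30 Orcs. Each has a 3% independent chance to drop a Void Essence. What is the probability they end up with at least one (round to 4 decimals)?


P(at least one) = 1 - P(none) = 1 - (1-p)^n
p = 3/100 = 0.03
1 - p = 0.97
(1 - p)^30 = 0.97^30 = 0.401007
P(at least one) = 1 - 0.401007 = 0.5990

0.5990


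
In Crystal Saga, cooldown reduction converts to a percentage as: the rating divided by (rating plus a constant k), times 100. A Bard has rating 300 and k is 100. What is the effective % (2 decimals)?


effective% = rating / (rating + k) * 100
= 300 / (300 + 100) * 100
= 300 / 400 * 100
= 0.75 * 100
= 75.00%

75.00%


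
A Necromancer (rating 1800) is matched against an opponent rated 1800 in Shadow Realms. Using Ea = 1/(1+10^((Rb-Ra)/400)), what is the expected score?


Elo expected score: Ea = 1/(1 + 10^((Rb-Ra)/400))
Rb - Ra = 1800 - 1800 = 0
(Rb-Ra)/400 = 0/400 = 0.0
10^0.0 = 1.0
Ea = 1/(1 + 1.0) = 1/2.0 = 0.5000

0.5000


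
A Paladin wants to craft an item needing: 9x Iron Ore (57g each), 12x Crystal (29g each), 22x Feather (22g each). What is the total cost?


Cost breakdown:
  Iron Ore: 9 * 57 = 513
  Crystal: 12 * 29 = 348
  Feather: 22 * 22 = 484
Total = 513 + 348 + 484 = 1345

1345 gold


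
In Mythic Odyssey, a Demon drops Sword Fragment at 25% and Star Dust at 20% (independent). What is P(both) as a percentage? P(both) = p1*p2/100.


For independent events, P(both) = P(A) * P(B)
= 25% * 20%
= 500 / 100 %
= 5.0%

5.0%


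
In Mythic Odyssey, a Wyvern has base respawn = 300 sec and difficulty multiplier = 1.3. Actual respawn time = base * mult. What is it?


Respawn time = base * multiplier
= 300 * 1.3
= 390.0 seconds

390.0 seconds


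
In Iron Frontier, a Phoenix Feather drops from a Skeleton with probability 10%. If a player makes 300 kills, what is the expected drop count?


Expected drops = kills * (drop_rate / 100)
= 300 * (10 / 100)
= 300 * 0.1
= 30.0

30.0 drops


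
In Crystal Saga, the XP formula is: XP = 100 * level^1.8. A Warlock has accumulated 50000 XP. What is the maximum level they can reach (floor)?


XP = 100 * level^1.8, so level = (XP / 100)^(1/1.8)
= (50000 / 100)^(1/1.8)
= 500.0^0.5556
= 31.5811
Floor: level = 31

level 31


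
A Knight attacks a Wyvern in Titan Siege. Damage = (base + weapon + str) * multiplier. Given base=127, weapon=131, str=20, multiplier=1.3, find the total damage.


Sum base + weapon + str = 127 + 131 + 20 = 278
Multiply by 1.3:
278 * 1.3 = 361.4

361.4 damage


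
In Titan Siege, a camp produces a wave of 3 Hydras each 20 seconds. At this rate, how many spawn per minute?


Spawns per minute = count * (60 / interval)
= 3 * (60 / 20)
= 3 * 3.0
= 9.0

9.0 per minute


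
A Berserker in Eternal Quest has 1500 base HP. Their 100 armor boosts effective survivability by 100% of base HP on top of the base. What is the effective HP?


EHP = 1500 * (1 + 100/100)
= 1500 * (1 + 1.0)
= 1500 * 2.0
= 3000.0

3000.0 EHP


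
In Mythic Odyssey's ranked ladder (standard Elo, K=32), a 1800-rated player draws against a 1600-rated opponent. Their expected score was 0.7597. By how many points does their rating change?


Elo update: delta = K * (S - Ea), where S = 0.5 (draws)
S - Ea = 0.5 - 0.7597 = -0.2597
Rating change = 32 * -0.2597
= -8.31

-8.31 rating points


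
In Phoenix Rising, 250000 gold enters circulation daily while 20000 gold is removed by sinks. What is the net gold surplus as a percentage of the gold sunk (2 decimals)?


Net gold = 250000 - 20000 = 230000
Inflation rate = net / sunk * 100 = 230000 / 20000 * 100
= 11.5 * 100
= 1150.00%

1150.00%


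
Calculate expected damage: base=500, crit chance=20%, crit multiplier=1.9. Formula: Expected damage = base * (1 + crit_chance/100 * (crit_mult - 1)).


E[dmg] = base * (1 + crit_chance * (crit_mult - 1))
cc as decimal = 20/100 = 0.2
cm - 1 = 1.9 - 1 = 0.9
Bonus factor = 0.2 * 0.9 = 0.18
Total multiplier = 1 + 0.18 = 1.18
Expected damage = 500 * 1.18 = 590.00

590.00 damage


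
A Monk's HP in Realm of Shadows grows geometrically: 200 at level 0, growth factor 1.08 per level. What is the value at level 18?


value = base * growth^level
= 200 * 1.08^18
= 200 * 3.996019
= 799.20

799.20 HP


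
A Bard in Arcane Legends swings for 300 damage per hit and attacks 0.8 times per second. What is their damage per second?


DPS = damage * attack_speed
= 300 * 0.8
= 240.0

240.0 DPS


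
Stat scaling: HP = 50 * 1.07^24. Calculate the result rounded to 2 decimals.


value = base * growth^level
= 50 * 1.07^24
= 50 * 5.072367
= 253.62

253.62 HP


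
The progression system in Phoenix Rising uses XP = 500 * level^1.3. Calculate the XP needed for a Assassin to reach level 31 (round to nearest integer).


XP = 500 * level^1.3
Substitute level = 31:
XP = 500 * 31^1.3
= 500 * 86.8501
= 43425

43425 XP


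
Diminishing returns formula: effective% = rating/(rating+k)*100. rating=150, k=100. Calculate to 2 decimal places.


effective% = rating / (rating + k) * 100
= 150 / (150 + 100) * 100
= 150 / 250 * 100
= 0.6 * 100
= 60.00%

60.00%


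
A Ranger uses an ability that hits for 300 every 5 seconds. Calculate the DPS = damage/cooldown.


DPS = damage / cooldown
= 300 / 5
= 60.00

60.00 DPS


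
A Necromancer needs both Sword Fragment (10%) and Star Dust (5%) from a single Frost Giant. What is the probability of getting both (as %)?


For independent events, P(both) = P(A) * P(B)
= 10% * 5%
= 50 / 100 %
= 0.5%

0.5%


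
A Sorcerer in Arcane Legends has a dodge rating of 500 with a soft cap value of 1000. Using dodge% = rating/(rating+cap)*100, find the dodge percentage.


dodge% = 500 / (500 + 1000) * 100
= 500 / 1500 * 100
= 0.333333 * 100
= 33.33%

33.33%


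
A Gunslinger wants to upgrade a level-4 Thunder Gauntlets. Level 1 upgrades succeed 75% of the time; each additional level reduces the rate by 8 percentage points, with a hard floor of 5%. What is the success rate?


raw_rate = 75 - 8 * (4 - 1)
= 75 - 8 * 3
= 75 - 24
= 51
Apply floor: max(51, 5) = 51%

51%


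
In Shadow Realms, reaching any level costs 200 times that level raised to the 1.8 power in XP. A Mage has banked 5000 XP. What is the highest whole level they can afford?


XP = 200 * level^1.8, so level = (XP / 200)^(1/1.8)
= (5000 / 200)^(1/1.8)
= 25.0^0.5556
= 5.9791
Floor: level = 5

level 5


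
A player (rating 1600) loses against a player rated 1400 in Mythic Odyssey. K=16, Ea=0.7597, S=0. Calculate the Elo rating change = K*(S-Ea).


Elo update: delta = K * (S - Ea), where S = 0 (loses)
S - Ea = 0 - 0.7597 = -0.7597
Rating change = 16 * -0.7597
= -12.16

-12.16 rating points


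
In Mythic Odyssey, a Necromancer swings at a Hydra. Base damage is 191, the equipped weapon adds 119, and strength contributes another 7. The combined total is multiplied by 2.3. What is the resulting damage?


Sum base + weapon + str = 191 + 119 + 7 = 317
Multiply by 2.3:
317 * 2.3 = 729.1

729.1 damage


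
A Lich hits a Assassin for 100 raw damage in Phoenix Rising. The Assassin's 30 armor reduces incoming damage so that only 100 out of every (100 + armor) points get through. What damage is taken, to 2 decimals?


actual = 100 * 100 / (100 + 30)
= 100 * 100 / 130
= 10000 / 130
= 76.92

76.92 damage


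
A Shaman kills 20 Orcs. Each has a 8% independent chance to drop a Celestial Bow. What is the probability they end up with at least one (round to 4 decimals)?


P(at least one) = 1 - P(none) = 1 - (1-p)^n
p = 8/100 = 0.08
1 - p = 0.92
(1 - p)^20 = 0.92^20 = 0.188693
P(at least one) = 1 - 0.188693 = 0.8113

0.8113


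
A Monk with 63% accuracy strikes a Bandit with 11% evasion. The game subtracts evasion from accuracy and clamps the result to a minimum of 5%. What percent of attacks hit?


accuracy - evasion = 63 - 11 = 52
Apply floor: max(52, 5) = 52
Hit chance = 52%

52%


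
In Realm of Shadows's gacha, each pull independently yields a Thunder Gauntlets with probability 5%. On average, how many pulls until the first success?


Expected pulls for a geometric distribution = 1/p = 100 / rate%
= 100 / 5
= 20.0

20.0 pulls


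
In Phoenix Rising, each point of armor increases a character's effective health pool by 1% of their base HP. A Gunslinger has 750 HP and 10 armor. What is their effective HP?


EHP = 750 * (1 + 10/100)
= 750 * (1 + 0.1)
= 750 * 1.1
= 825.0

825.0 EHP


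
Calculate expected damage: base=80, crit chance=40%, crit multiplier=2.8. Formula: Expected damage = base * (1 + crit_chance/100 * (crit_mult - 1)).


E[dmg] = base * (1 + crit_chance * (crit_mult - 1))
cc as decimal = 40/100 = 0.4
cm - 1 = 2.8 - 1 = 1.8
Bonus factor = 0.4 * 1.8 = 0.72
Total multiplier = 1 + 0.72 = 1.72
Expected damage = 80 * 1.72 = 137.60

137.60 damage


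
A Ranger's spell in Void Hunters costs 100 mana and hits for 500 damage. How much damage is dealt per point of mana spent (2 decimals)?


Efficiency = damage / mana
= 500 / 100
= 5.00

5.00 dmg/mana


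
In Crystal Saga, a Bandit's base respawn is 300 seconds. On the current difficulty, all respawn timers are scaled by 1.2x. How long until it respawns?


Respawn time = base * multiplier
= 300 * 1.2
= 360.0 seconds

360.0 seconds


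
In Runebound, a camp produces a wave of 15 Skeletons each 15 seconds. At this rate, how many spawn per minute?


Spawns per minute = count * (60 / interval)
= 15 * (60 / 15)
= 15 * 4.0
= 60.0

60.0 per minute


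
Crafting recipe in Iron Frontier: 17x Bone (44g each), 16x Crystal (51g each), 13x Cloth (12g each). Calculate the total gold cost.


Cost breakdown:
  Bone: 17 * 44 = 748
  Crystal: 16 * 51 = 816
  Cloth: 13 * 12 = 156
Total = 748 + 816 + 156 = 1720

1720 gold


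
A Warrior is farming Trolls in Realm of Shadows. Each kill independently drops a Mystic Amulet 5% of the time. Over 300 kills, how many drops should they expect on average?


Expected drops = kills * (drop_rate / 100)
= 300 * (5 / 100)
= 300 * 0.05
= 15.0

15.0 drops


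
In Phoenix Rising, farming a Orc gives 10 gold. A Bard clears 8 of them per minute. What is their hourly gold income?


Gold per minute = 10 * 8 = 80
Gold per hour = 80 * 60 = 4800

4800 gold/hour


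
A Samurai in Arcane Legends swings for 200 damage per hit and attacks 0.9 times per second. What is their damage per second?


DPS = damage * attack_speed
= 200 * 0.9
= 180.0

180.0 DPS


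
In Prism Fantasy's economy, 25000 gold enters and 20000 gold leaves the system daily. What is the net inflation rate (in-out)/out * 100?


Net gold = 25000 - 20000 = 5000
Inflation rate = net / sunk * 100 = 5000 / 20000 * 100
= 0.25 * 100
= 25.00%

25.00%


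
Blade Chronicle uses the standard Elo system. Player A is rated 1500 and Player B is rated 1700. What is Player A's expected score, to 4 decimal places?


Elo expected score: Ea = 1/(1 + 10^((Rb-Ra)/400))
Rb - Ra = 1700 - 1500 = 200
(Rb-Ra)/400 = 200/400 = 0.5
10^0.5 = 3.162278
Ea = 1/(1 + 3.162278) = 1/4.162278 = 0.2403

0.2403


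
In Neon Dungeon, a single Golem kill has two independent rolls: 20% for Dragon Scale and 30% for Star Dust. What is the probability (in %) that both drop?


For independent events, P(both) = P(A) * P(B)
= 20% * 30%
= 600 / 100 %
= 6.0%

6.0%


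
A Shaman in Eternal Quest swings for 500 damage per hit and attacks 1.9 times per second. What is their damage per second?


DPS = damage * attack_speed
= 500 * 1.9
= 950.0

950.0 DPS


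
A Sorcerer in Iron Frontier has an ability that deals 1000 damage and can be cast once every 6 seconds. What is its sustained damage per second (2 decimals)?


DPS = damage / cooldown
= 1000 / 6
= 166.67

166.67 DPS


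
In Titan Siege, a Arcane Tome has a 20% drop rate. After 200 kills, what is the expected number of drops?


Expected drops = kills * (drop_rate / 100)
= 200 * (20 / 100)
= 200 * 0.2
= 40.0

40.0 drops


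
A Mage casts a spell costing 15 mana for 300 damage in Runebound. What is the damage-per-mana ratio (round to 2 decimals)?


Efficiency = damage / mana
= 300 / 15
= 20.00

20.00 dmg/mana


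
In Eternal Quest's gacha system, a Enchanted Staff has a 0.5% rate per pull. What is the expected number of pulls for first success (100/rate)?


Expected pulls for a geometric distribution = 1/p = 100 / rate%
= 100 / 0.5
= 200.0

200.0 pulls


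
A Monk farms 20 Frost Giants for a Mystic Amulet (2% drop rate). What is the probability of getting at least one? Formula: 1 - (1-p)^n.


P(at least one) = 1 - P(none) = 1 - (1-p)^n
p = 2/100 = 0.02
1 - p = 0.98
(1 - p)^20 = 0.98^20 = 0.667608
P(at least one) = 1 - 0.667608 = 0.3324

0.3324


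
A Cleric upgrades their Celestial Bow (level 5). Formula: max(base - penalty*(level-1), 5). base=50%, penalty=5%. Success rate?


raw_rate = 50 - 5 * (5 - 1)
= 50 - 5 * 4
= 50 - 20
= 30
Apply floor: max(30, 5) = 30%

30%
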